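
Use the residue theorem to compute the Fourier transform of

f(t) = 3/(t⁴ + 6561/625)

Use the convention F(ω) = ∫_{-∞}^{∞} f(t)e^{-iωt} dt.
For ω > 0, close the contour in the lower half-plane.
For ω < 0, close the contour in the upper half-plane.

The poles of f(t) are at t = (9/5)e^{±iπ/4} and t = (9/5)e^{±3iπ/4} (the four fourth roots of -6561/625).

Let g(z) = f(z)e^{-iωz}; for large |z| the factor e^{-iωz} decays in the lower half-plane when ω > 0 and in the upper half-plane when ω < 0.

Case ω > 0 (lower half-plane, clockwise contour ⇒ F(ω) = -2πi·ΣRes):
  Res_{z = - \frac{9 \sqrt{2}}{10} - \frac{9 \sqrt{2} i}{10}} g(z) = \frac{125 \sqrt{2} i \left(1 - i\right) e^{\frac{9 \sqrt{2} \omega \left(-1 + i\right)}{10}}}{1944}
  Res_{z = \frac{9 \sqrt{2}}{10} - \frac{9 \sqrt{2} i}{10}} g(z) = \frac{125 \sqrt{2} i \left(1 + i\right) e^{- \frac{9 \sqrt{2} \omega \left(1 + i\right)}{10}}}{1944}
  F(ω) = -2πi·ΣRes = \frac{125 \sqrt{2} \pi \left(1 - i\right) \left(e^{\frac{9 \sqrt{2} i \omega}{5}} + i\right) e^{- \frac{9 \sqrt{2} \omega \left(1 + i\right)}{10}}}{972} = \frac{125 \pi e^{- \frac{9 \sqrt{2} \omega}{10}} \sin{\left(\frac{9 \sqrt{2} \omega}{10} + \frac{\pi}{4} \right)}}{243}

Case ω < 0 (upper half-plane, counterclockwise contour ⇒ F(ω) = +2πi·ΣRes):
  Res_{z = \frac{9 \sqrt{2}}{10} + \frac{9 \sqrt{2} i}{10}} g(z) = \frac{125 \sqrt{2} i \left(-1 + i\right) e^{\frac{9 \sqrt{2} \omega \left(1 - i\right)}{10}}}{1944}
  Res_{z = - \frac{9 \sqrt{2}}{10} + \frac{9 \sqrt{2} i}{10}} g(z) = \frac{125 \sqrt{2} \left(1 - i\right) e^{\frac{9 \sqrt{2} \omega \left(1 + i\right)}{10}}}{1944}
  F(ω) = 2πi·ΣRes = - \frac{125 \sqrt{2} i \pi \left(i \left(1 - i\right) e^{\frac{9 \sqrt{2} \omega \left(1 - i\right)}{10}} - \left(1 - i\right) e^{\frac{9 \sqrt{2} \omega \left(1 + i\right)}{10}}\right)}{972} = \frac{125 \pi e^{\frac{9 \sqrt{2} \omega}{10}} \cos{\left(\frac{9 \sqrt{2} \omega}{10} + \frac{\pi}{4} \right)}}{243}

Both cases combine into a single formula in |ω|:

F(ω) = \frac{125 \pi e^{- \frac{9 \sqrt{2} \left|{\omega}\right|}{10}} \sin{\left(\frac{9 \sqrt{2} \left|{\omega}\right|}{10} + \frac{\pi}{4} \right)}}{243}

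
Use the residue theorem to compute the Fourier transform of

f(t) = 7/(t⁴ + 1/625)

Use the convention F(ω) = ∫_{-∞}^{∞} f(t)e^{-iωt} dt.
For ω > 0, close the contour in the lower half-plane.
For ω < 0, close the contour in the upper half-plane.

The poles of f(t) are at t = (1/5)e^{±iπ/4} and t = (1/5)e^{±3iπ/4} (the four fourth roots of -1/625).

Let g(z) = f(z)e^{-iωz}; for large |z| the factor e^{-iωz} decays in the lower half-plane when ω > 0 and in the upper half-plane when ω < 0.

Case ω > 0 (lower half-plane, clockwise contour ⇒ F(ω) = -2πi·ΣRes):
  Res_{z = - \frac{\sqrt{2}}{10} - \frac{\sqrt{2} i}{10}} g(z) = \frac{875 \sqrt{2} i \left(1 - i\right) e^{\frac{\sqrt{2} \omega \left(-1 + i\right)}{10}}}{8}
  Res_{z = \frac{\sqrt{2}}{10} - \frac{\sqrt{2} i}{10}} g(z) = \frac{875 \sqrt{2} i \left(1 + i\right) e^{- \frac{\sqrt{2} \omega \left(1 + i\right)}{10}}}{8}
  F(ω) = -2πi·ΣRes = \frac{875 \sqrt{2} \pi \left(1 - i\right) \left(e^{\frac{\sqrt{2} i \omega}{5}} + i\right) e^{- \frac{\sqrt{2} \omega \left(1 + i\right)}{10}}}{4} = 875 \pi e^{- \frac{\sqrt{2} \omega}{10}} \sin{\left(\frac{\sqrt{2} \omega}{10} + \frac{\pi}{4} \right)}

Case ω < 0 (upper half-plane, counterclockwise contour ⇒ F(ω) = +2πi·ΣRes):
  Res_{z = \frac{\sqrt{2}}{10} + \frac{\sqrt{2} i}{10}} g(z) = \frac{875 \sqrt{2} i \left(-1 + i\right) e^{\frac{\sqrt{2} \omega \left(1 - i\right)}{10}}}{8}
  Res_{z = - \frac{\sqrt{2}}{10} + \frac{\sqrt{2} i}{10}} g(z) = \frac{875 \sqrt{2} \left(1 - i\right) e^{\frac{\sqrt{2} \omega \left(1 + i\right)}{10}}}{8}
  F(ω) = 2πi·ΣRes = - \frac{875 \sqrt{2} i \pi \left(i \left(1 - i\right) e^{\frac{\sqrt{2} \omega \left(1 - i\right)}{10}} - \left(1 - i\right) e^{\frac{\sqrt{2} \omega \left(1 + i\right)}{10}}\right)}{4} = 875 \pi e^{\frac{\sqrt{2} \omega}{10}} \cos{\left(\frac{\sqrt{2} \omega}{10} + \frac{\pi}{4} \right)}

Both cases combine into a single formula in |ω|:

F(ω) = 875 \pi e^{- \frac{\sqrt{2} \left|{\omega}\right|}{10}} \sin{\left(\frac{\sqrt{2} \left|{\omega}\right|}{10} + \frac{\pi}{4} \right)}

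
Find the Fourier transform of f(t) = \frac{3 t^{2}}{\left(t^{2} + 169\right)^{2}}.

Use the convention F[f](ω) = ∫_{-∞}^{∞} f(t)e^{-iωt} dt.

F(ω) = \frac{3 \pi \left(1 - 13 \left|{\omega}\right|\right) e^{- 13 \left|{\omega}\right|}}{26}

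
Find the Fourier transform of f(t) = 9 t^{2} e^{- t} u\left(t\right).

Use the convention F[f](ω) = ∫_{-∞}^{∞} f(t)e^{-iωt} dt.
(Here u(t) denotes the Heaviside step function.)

F(ω) = \frac{18}{\left(i \omega + 1\right)^{3}}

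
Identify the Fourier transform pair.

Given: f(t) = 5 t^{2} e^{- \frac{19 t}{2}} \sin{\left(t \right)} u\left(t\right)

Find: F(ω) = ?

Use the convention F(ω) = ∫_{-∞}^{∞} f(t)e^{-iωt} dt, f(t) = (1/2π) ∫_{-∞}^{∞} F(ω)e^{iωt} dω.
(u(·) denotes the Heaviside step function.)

F(ω) = \frac{160 \left(3 \left(2 i \omega + 19\right)^{2} - 4\right)}{\left(\left(2 i \omega + 19\right)^{2} + 4\right)^{3}}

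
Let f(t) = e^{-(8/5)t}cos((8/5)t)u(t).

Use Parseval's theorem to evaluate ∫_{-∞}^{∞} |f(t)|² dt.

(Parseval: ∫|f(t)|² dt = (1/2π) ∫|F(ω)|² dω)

∫|f(t)|² dt = \frac{15}{64}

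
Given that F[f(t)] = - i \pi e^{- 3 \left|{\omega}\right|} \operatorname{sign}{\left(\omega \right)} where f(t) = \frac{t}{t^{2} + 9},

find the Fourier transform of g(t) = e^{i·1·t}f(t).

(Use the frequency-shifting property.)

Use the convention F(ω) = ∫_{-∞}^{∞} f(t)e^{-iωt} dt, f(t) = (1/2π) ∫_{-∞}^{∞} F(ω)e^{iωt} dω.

F[g](ω) = - i \pi e^{- 3 \left|{\omega - 1}\right|} \operatorname{sign}{\left(\omega - 1 \right)}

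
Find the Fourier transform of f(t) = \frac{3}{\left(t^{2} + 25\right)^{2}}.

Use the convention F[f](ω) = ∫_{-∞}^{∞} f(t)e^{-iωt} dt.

F(ω) = \frac{3 \pi \left(5 \left|{\omega}\right| + 1\right) e^{- 5 \left|{\omega}\right|}}{250}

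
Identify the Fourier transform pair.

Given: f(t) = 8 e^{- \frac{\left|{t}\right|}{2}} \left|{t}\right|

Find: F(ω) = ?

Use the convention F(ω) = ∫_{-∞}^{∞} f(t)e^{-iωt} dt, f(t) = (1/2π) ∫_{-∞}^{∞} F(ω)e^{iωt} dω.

F(ω) = \frac{64 \left(1 - 4 \omega^{2}\right)}{\left(4 \omega^{2} + 1\right)^{2}}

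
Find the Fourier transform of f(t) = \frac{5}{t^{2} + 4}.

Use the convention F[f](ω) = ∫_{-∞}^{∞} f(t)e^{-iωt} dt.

F(ω) = \frac{5 \pi e^{- 2 \left|{\omega}\right|}}{2}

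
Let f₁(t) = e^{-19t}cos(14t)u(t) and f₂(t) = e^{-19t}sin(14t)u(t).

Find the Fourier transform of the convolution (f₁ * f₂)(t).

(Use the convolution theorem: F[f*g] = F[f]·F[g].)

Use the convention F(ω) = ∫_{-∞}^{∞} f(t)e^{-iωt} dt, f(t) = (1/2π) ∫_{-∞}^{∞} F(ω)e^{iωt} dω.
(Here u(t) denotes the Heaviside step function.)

F[f₁*f₂](ω) = \frac{14 \left(i \omega + 19\right)}{\left(\left(i \omega + 19\right)^{2} + 196\right)^{2}}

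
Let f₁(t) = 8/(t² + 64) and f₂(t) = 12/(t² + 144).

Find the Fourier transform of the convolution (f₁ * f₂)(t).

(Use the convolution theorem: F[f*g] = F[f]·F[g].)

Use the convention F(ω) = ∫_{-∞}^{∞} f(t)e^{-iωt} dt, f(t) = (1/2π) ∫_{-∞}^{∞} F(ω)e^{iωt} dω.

F[f₁*f₂](ω) = \pi^{2} e^{- 20 \left|{\omega}\right|}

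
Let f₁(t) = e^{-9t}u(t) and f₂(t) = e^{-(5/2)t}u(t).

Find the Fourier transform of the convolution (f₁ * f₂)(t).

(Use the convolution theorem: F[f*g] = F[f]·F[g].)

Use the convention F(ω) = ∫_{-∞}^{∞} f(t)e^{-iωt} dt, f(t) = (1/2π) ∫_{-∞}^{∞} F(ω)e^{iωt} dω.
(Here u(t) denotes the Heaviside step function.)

F[f₁*f₂](ω) = \frac{2}{\left(i \omega + 9\right) \left(2 i \omega + 5\right)}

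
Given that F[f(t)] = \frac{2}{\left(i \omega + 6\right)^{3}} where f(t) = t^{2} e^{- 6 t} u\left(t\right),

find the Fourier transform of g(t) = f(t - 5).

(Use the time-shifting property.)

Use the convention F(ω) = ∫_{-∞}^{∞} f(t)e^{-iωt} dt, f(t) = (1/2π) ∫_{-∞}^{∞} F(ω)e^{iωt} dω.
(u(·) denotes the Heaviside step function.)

F[g](ω) = \frac{2 e^{- 5 i \omega}}{\left(i \omega + 6\right)^{3}}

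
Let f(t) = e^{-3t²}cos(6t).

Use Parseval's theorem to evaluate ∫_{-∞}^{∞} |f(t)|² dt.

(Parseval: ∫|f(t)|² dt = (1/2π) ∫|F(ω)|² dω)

∫|f(t)|² dt = \frac{\sqrt{6} \sqrt{\pi} \left(1 + e^{6}\right)}{12 e^{6}}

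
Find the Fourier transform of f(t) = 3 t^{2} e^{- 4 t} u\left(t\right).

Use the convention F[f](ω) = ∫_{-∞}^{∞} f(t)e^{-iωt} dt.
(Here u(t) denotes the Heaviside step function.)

F(ω) = \frac{6}{\left(i \omega + 4\right)^{3}}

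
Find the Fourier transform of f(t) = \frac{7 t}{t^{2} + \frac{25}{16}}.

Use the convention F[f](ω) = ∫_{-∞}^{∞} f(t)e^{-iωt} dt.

F(ω) = - 7 i \pi e^{- \frac{5 \left|{\omega}\right|}{4}} \operatorname{sign}{\left(\omega \right)}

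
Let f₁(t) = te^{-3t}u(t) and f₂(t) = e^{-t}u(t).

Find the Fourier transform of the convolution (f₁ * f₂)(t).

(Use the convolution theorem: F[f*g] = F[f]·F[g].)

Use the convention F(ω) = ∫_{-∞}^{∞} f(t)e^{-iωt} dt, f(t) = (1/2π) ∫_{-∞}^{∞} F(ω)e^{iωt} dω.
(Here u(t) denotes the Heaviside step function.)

F[f₁*f₂](ω) = \frac{1}{\left(i \omega + 1\right) \left(i \omega + 3\right)^{2}}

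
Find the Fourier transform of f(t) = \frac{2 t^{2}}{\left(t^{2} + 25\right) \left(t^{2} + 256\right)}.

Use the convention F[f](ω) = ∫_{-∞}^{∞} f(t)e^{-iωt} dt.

F(ω) = \frac{2 \pi \left(16 - 5 e^{11 \left|{\omega}\right|}\right) e^{- 16 \left|{\omega}\right|}}{231}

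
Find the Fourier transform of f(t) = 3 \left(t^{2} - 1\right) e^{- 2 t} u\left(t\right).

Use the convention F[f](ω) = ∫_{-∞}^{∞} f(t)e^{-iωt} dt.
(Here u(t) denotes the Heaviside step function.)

F(ω) = \frac{3 \left(2 i \omega - \left(i \omega + 2\right)^{3} + 4\right)}{\left(i \omega + 2\right)^{4}}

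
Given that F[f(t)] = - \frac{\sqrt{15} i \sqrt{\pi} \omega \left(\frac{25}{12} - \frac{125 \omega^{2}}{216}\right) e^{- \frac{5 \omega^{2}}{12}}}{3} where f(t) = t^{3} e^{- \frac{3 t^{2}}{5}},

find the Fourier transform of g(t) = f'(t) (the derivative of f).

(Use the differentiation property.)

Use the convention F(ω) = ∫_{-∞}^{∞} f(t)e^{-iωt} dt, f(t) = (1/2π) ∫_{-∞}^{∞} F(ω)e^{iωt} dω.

F[g](ω) = \frac{25 \sqrt{15} \sqrt{\pi} \omega^{2} \left(18 - 5 \omega^{2}\right) e^{- \frac{5 \omega^{2}}{12}}}{648}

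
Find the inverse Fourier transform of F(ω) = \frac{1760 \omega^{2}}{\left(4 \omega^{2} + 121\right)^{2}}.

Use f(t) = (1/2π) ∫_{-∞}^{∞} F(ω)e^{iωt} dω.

f(t) = 5 \left(1 - \frac{11 \left|{t}\right|}{2}\right) e^{- \frac{11 \left|{t}\right|}{2}}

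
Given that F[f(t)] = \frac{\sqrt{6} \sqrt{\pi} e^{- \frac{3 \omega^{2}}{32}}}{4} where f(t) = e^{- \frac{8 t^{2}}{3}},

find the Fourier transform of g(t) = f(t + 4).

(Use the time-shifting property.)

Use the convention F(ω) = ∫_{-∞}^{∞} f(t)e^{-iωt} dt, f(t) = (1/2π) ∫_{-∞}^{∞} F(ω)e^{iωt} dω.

F[g](ω) = \frac{\sqrt{6} \sqrt{\pi} e^{\frac{\omega \left(- 3 \omega + 128 i\right)}{32}}}{4}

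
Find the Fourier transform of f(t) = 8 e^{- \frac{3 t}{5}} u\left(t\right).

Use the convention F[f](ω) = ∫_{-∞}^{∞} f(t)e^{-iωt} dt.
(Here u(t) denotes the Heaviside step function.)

F(ω) = \frac{40}{5 i \omega + 3}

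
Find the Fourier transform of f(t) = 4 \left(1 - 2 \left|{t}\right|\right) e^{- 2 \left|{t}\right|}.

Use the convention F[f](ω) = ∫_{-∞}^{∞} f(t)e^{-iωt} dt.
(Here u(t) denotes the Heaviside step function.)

F(ω) = \frac{32 \omega^{2}}{\left(\omega^{2} + 4\right)^{2}}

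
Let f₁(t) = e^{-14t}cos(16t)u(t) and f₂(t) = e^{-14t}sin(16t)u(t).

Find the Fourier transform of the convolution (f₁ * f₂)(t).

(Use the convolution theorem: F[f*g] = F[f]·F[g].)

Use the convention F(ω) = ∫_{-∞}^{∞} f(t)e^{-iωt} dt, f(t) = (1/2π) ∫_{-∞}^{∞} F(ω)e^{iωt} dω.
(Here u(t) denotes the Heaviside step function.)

F[f₁*f₂](ω) = \frac{16 \left(i \omega + 14\right)}{\left(\left(i \omega + 14\right)^{2} + 256\right)^{2}}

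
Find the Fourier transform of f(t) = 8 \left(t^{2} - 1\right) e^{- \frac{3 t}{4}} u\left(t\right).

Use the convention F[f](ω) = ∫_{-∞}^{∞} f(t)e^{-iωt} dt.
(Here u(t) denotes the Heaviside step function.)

F(ω) = \frac{32 \left(128 i \omega - \left(4 i \omega + 3\right)^{3} + 96\right)}{\left(4 i \omega + 3\right)^{4}}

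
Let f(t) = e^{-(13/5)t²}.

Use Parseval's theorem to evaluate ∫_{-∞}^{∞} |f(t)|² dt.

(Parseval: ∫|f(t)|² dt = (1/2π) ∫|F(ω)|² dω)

∫|f(t)|² dt = \frac{\sqrt{130} \sqrt{\pi}}{26}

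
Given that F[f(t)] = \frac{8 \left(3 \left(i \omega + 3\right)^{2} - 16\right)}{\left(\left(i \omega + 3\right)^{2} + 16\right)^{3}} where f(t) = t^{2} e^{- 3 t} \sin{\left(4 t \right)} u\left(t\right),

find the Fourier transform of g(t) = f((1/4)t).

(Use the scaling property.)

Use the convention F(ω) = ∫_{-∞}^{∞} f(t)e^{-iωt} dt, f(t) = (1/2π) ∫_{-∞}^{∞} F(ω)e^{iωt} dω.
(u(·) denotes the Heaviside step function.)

F[g](ω) = \frac{32 \left(3 \left(4 i \omega + 3\right)^{2} - 16\right)}{\left(\left(4 i \omega + 3\right)^{2} + 16\right)^{3}}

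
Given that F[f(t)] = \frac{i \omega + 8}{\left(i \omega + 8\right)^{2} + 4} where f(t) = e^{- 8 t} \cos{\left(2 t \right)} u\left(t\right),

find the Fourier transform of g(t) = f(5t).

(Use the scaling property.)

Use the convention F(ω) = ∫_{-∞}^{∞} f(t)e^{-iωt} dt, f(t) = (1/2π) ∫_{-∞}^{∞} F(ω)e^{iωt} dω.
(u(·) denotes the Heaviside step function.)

F[g](ω) = \frac{i \omega + 40}{\left(i \omega + 40\right)^{2} + 100}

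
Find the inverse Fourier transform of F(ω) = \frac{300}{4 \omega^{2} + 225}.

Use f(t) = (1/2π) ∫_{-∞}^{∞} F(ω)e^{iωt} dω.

f(t) = 5 e^{- \frac{15 \left|{t}\right|}{2}}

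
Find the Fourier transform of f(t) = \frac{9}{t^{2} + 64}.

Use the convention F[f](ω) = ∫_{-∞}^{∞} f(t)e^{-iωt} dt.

F(ω) = \frac{9 \pi e^{- 8 \left|{\omega}\right|}}{8}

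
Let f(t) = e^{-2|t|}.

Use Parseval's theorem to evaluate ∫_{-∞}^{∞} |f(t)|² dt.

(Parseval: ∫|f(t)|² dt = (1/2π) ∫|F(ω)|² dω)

∫|f(t)|² dt = \frac{1}{2}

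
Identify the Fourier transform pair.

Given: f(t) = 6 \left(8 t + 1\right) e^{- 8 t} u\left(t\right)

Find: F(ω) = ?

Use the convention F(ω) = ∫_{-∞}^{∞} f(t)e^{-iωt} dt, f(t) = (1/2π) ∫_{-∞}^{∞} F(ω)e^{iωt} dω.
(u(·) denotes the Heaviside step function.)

F(ω) = \frac{6 \left(- i \omega - 16\right)}{\omega^{2} - 16 i \omega - 64}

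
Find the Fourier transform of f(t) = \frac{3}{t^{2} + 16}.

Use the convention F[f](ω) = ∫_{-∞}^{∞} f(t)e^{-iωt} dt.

F(ω) = \frac{3 \pi e^{- 4 \left|{\omega}\right|}}{4}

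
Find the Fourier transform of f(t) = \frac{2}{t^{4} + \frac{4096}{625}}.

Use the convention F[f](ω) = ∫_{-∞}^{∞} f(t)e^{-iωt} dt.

F(ω) = \frac{125 \pi e^{- \frac{4 \sqrt{2} \left|{\omega}\right|}{5}} \sin{\left(\frac{4 \sqrt{2} \left|{\omega}\right|}{5} + \frac{\pi}{4} \right)}}{256}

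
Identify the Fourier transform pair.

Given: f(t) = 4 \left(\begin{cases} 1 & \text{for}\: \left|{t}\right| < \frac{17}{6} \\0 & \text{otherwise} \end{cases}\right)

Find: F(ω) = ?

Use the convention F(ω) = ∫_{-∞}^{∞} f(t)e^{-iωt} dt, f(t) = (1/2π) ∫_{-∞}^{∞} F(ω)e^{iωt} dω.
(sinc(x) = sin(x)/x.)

F(ω) = \frac{68 \operatorname{sinc}{\left(\frac{17 \omega}{6} \right)}}{3}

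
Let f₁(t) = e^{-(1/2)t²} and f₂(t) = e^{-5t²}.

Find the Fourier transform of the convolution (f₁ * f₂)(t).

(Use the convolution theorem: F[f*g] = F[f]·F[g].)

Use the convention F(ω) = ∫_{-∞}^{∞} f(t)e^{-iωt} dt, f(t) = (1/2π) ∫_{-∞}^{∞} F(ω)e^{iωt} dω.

F[f₁*f₂](ω) = \frac{\sqrt{10} \pi e^{- \frac{11 \omega^{2}}{20}}}{5}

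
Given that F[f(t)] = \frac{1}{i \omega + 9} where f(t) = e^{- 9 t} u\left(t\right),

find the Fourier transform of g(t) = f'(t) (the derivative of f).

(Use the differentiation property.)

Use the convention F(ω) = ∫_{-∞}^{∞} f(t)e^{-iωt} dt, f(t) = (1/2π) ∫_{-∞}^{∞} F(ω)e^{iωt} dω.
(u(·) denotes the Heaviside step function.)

F[g](ω) = \frac{\omega}{\omega - 9 i}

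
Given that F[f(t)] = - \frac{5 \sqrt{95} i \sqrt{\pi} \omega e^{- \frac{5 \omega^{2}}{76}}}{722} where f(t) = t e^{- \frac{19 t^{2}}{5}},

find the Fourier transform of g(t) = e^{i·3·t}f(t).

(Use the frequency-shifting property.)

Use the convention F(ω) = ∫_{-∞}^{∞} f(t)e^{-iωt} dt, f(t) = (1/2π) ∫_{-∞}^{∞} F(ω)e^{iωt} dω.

F[g](ω) = \frac{5 \sqrt{95} i \sqrt{\pi} \left(3 - \omega\right) e^{- \frac{5 \left(\omega - 3\right)^{2}}{76}}}{722}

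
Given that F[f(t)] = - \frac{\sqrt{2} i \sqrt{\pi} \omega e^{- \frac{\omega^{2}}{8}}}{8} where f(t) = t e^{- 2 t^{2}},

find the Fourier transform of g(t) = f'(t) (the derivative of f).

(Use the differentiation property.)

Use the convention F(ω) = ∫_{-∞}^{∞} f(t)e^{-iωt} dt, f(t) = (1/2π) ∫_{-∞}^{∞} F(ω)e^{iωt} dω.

F[g](ω) = \frac{\sqrt{2} \sqrt{\pi} \omega^{2} e^{- \frac{\omega^{2}}{8}}}{8}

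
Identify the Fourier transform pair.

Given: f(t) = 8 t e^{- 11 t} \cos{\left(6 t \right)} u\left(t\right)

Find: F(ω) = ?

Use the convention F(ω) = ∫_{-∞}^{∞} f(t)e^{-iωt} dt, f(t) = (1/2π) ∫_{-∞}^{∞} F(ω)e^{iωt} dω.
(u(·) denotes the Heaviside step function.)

F(ω) = \frac{8 \left(\left(i \omega + 11\right)^{2} - 36\right)}{\left(\left(i \omega + 11\right)^{2} + 36\right)^{2}}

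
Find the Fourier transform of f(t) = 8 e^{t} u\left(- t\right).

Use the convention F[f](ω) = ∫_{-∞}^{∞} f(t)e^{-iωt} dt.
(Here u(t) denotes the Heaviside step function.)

F(ω) = \frac{8 i}{\omega + i}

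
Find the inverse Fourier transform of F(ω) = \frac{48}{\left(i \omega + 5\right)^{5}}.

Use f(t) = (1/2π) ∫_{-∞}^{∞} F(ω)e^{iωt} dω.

f(t) = 2 t^{4} e^{- 5 t} u\left(t\right)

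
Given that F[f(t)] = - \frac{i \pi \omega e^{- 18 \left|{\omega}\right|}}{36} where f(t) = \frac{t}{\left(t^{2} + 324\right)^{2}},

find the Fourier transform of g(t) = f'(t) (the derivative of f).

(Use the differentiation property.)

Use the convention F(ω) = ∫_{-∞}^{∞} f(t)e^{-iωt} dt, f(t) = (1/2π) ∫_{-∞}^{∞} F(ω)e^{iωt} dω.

F[g](ω) = \frac{\pi \omega^{2} e^{- 18 \left|{\omega}\right|}}{36}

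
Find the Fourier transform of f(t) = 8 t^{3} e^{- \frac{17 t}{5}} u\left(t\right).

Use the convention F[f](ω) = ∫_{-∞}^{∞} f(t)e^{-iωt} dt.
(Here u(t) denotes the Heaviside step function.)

F(ω) = \frac{30000}{\left(5 i \omega + 17\right)^{4}}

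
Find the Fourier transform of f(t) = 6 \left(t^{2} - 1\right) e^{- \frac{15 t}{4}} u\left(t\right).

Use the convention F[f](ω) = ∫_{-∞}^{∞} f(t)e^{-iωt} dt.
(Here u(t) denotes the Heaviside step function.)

F(ω) = \frac{24 \left(128 i \omega - \left(4 i \omega + 15\right)^{3} + 480\right)}{\left(4 i \omega + 15\right)^{4}}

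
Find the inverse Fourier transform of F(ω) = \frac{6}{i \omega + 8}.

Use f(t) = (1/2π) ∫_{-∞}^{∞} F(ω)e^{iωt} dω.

f(t) = 6 e^{- 8 t} u\left(t\right)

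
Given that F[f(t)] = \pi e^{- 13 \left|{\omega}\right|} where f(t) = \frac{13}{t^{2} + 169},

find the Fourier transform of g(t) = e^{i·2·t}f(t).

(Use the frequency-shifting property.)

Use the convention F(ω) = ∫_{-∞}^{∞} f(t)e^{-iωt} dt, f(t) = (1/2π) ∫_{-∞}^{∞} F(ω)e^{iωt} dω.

F[g](ω) = \pi e^{- 13 \left|{\omega - 2}\right|}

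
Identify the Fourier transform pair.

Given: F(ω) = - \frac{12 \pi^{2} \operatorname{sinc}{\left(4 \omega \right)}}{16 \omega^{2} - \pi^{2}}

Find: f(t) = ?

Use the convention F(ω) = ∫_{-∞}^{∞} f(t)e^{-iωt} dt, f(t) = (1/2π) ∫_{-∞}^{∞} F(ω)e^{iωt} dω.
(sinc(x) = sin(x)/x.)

f(t) = 3 \left(\begin{cases} \frac{\cos{\left(\frac{\pi t}{4} \right)}}{2} + \frac{1}{2} & \text{for}\: \left|{t}\right| < 4 \\0 & \text{otherwise} \end{cases}\right)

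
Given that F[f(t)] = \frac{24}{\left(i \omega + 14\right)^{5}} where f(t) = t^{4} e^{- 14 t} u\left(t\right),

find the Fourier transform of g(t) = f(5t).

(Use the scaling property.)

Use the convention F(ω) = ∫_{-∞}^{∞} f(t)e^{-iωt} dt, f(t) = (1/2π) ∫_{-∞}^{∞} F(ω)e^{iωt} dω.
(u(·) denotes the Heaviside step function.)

F[g](ω) = \frac{15000}{\left(i \omega + 70\right)^{5}}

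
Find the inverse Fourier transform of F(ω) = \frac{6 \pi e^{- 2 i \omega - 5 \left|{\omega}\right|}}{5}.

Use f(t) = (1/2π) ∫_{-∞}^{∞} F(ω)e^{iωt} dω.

f(t) = \frac{6}{\left(t - 2\right)^{2} + 25}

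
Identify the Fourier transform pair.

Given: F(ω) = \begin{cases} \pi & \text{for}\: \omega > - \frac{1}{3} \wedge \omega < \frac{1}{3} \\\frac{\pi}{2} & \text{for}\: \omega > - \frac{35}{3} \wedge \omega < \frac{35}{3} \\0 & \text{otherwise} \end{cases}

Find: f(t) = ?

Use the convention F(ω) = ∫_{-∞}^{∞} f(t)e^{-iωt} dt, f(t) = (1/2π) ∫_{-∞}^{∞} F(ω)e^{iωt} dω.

f(t) = \frac{\sin{\left(6 t \right)} \cos{\left(\frac{17 t}{3} \right)}}{t}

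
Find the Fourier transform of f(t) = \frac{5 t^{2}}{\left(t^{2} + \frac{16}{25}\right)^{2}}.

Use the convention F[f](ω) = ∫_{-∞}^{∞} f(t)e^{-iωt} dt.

F(ω) = \frac{5 \pi \left(5 - 4 \left|{\omega}\right|\right) e^{- \frac{4 \left|{\omega}\right|}{5}}}{8}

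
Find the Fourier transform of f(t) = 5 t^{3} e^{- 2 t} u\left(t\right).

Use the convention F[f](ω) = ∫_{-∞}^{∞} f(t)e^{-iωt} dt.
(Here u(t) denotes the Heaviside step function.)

F(ω) = \frac{30}{\left(i \omega + 2\right)^{4}}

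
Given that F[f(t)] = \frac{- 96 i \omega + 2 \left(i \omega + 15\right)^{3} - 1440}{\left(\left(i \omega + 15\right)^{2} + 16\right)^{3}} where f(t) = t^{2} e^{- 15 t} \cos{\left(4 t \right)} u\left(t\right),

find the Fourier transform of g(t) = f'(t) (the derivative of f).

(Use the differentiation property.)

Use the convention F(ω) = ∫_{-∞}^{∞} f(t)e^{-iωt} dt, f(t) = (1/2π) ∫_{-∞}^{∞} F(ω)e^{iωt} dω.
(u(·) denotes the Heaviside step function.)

F[g](ω) = - \frac{2 i \omega \left(48 i \omega - \left(i \omega + 15\right)^{3} + 720\right)}{\left(\left(i \omega + 15\right)^{2} + 16\right)^{3}}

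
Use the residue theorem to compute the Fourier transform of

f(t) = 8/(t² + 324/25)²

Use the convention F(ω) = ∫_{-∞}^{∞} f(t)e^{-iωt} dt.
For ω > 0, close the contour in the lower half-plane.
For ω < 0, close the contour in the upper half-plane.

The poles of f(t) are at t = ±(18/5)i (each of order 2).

Let g(z) = f(z)e^{-iωz}; for large |z| the factor e^{-iωz} decays in the lower half-plane when ω > 0 and in the upper half-plane when ω < 0.

Case ω > 0 (lower half-plane, clockwise contour ⇒ F(ω) = -2πi·ΣRes):
  Res_{z = - \frac{18 i}{5}} g(z) = \frac{25 i \left(18 \omega + 5\right) e^{- \frac{18 \omega}{5}}}{2916} (pole of order 2)
  F(ω) = -2πi·ΣRes = \frac{25 \pi \left(18 \omega + 5\right) e^{- \frac{18 \omega}{5}}}{1458}

Case ω < 0 (upper half-plane, counterclockwise contour ⇒ F(ω) = +2πi·ΣRes):
  Res_{z = \frac{18 i}{5}} g(z) = \frac{25 i \left(18 \omega - 5\right) e^{\frac{18 \omega}{5}}}{2916} (pole of order 2)
  F(ω) = 2πi·ΣRes = \frac{25 \pi \left(5 - 18 \omega\right) e^{\frac{18 \omega}{5}}}{1458}

Both cases combine into a single formula in |ω|:

F(ω) = \frac{25 \pi \left(18 \left|{\omega}\right| + 5\right) e^{- \frac{18 \left|{\omega}\right|}{5}}}{1458}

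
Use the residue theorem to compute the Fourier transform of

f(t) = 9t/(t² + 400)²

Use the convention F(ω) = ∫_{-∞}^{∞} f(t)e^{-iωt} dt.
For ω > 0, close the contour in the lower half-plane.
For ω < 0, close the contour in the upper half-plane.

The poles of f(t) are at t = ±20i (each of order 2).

Let g(z) = f(z)e^{-iωz}; for large |z| the factor e^{-iωz} decays in the lower half-plane when ω > 0 and in the upper half-plane when ω < 0.

Case ω > 0 (lower half-plane, clockwise contour ⇒ F(ω) = -2πi·ΣRes):
  Res_{z = - 20 i} g(z) = \frac{9 \omega e^{- 20 \omega}}{80} (pole of order 2)
  F(ω) = -2πi·ΣRes = - \frac{9 i \pi \omega e^{- 20 \omega}}{40}

Case ω < 0 (upper half-plane, counterclockwise contour ⇒ F(ω) = +2πi·ΣRes):
  Res_{z = 20 i} g(z) = - \frac{9 \omega e^{20 \omega}}{80} (pole of order 2)
  F(ω) = 2πi·ΣRes = - \frac{9 i \pi \omega e^{20 \omega}}{40}

Both cases combine into a single formula in |ω|:

F(ω) = - \frac{9 i \pi \omega e^{- 20 \left|{\omega}\right|}}{40}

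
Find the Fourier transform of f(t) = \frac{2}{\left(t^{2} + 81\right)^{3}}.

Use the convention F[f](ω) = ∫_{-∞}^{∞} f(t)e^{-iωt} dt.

F(ω) = \frac{\pi \left(27 \omega^{2} + 9 \left|{\omega}\right| + 1\right) e^{- 9 \left|{\omega}\right|}}{78732}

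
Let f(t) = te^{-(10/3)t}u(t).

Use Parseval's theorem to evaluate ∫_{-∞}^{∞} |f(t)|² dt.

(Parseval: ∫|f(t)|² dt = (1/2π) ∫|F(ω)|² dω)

∫|f(t)|² dt = \frac{27}{4000}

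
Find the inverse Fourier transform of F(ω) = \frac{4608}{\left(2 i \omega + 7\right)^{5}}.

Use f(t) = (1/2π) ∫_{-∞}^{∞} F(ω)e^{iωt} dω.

f(t) = 6 t^{4} e^{- \frac{7 t}{2}} u\left(t\right)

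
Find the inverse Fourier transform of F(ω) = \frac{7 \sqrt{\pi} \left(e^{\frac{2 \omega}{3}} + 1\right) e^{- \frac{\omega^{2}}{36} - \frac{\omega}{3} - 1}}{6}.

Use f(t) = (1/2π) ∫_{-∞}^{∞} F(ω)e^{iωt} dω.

f(t) = 7 e^{- 9 t^{2}} \cos{\left(6 t \right)}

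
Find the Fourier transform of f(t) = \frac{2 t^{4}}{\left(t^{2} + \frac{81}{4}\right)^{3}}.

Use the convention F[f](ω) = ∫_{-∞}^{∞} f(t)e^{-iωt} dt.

F(ω) = \frac{\pi \left(27 \omega^{2} - 30 \left|{\omega}\right| + 4\right) e^{- \frac{9 \left|{\omega}\right|}{2}}}{24}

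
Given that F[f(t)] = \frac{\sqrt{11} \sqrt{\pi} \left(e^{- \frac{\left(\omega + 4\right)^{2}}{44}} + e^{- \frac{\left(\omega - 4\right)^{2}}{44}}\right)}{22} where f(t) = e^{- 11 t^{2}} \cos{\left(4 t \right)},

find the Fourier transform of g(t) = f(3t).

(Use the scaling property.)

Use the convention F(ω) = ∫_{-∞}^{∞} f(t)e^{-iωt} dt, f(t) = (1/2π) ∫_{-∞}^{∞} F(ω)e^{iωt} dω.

F[g](ω) = \frac{\sqrt{11} \sqrt{\pi} \left(e^{\frac{4 \omega}{33}} + 1\right) e^{- \frac{\omega^{2}}{396} - \frac{2 \omega}{33} - \frac{4}{11}}}{66}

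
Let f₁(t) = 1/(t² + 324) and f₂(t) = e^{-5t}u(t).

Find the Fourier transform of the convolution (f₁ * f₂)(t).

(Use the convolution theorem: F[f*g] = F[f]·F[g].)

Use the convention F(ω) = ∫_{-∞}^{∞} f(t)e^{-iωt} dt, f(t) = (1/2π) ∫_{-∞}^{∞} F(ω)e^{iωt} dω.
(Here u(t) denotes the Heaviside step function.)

F[f₁*f₂](ω) = \frac{\pi e^{- 18 \left|{\omega}\right|}}{18 \left(i \omega + 5\right)}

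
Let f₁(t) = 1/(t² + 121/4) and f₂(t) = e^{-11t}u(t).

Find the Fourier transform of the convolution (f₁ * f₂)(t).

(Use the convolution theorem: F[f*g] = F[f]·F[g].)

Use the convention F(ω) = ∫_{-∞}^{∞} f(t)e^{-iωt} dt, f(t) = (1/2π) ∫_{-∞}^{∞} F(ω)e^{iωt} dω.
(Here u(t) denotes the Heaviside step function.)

F[f₁*f₂](ω) = \frac{2 \pi e^{- \frac{11 \left|{\omega}\right|}{2}}}{11 \left(i \omega + 11\right)}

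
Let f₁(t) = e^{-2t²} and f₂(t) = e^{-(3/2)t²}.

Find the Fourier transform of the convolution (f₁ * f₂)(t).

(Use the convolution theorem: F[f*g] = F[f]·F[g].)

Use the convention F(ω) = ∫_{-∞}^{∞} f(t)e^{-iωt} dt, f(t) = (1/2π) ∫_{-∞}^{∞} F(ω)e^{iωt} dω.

F[f₁*f₂](ω) = \frac{\sqrt{3} \pi e^{- \frac{7 \omega^{2}}{24}}}{3}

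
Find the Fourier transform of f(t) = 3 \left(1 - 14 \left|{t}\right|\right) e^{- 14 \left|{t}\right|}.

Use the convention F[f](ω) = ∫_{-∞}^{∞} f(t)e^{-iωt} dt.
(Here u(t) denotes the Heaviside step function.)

F(ω) = \frac{168 \omega^{2}}{\left(\omega^{2} + 196\right)^{2}}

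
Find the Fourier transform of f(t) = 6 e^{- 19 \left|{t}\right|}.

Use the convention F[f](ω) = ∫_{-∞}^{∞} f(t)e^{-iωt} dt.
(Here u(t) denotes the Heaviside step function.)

F(ω) = \frac{228}{\omega^{2} + 361}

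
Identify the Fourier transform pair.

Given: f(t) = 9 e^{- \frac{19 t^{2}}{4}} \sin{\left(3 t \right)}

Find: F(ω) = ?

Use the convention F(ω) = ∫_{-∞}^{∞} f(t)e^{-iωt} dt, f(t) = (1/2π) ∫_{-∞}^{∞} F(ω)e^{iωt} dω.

F(ω) = \frac{9 \sqrt{19} i \sqrt{\pi} \left(1 - e^{\frac{12 \omega}{19}}\right) e^{- \frac{\omega^{2}}{19} - \frac{6 \omega}{19} - \frac{9}{19}}}{19}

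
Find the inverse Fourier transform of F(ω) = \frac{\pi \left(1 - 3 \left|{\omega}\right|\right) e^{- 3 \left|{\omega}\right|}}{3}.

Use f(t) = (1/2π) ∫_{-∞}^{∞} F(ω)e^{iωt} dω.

f(t) = \frac{2 t^{2}}{\left(t^{2} + 9\right)^{2}}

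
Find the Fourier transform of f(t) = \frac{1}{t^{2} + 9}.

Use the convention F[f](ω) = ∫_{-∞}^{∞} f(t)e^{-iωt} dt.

F(ω) = \frac{\pi e^{- 3 \left|{\omega}\right|}}{3}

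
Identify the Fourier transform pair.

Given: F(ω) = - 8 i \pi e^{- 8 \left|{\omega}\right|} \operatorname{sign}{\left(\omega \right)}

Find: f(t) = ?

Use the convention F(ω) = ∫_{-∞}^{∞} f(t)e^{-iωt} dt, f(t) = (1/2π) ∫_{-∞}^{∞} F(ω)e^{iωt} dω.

f(t) = \frac{8 t}{t^{2} + 64}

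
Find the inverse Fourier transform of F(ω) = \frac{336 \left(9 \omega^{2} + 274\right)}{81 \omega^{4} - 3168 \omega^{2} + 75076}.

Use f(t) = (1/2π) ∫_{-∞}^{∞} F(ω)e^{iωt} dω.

f(t) = 8 e^{- \frac{7 \left|{t}\right|}{3}} \cos{\left(5 \left|{t}\right| \right)}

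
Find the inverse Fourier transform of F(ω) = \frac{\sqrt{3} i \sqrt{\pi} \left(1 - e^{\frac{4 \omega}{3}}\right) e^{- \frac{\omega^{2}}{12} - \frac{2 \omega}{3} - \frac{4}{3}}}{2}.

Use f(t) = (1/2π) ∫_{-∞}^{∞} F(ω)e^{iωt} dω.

f(t) = 3 e^{- 3 t^{2}} \sin{\left(4 t \right)}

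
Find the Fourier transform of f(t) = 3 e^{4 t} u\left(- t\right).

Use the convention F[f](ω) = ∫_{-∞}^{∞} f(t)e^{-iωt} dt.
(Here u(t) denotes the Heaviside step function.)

F(ω) = - \frac{3}{i \omega - 4}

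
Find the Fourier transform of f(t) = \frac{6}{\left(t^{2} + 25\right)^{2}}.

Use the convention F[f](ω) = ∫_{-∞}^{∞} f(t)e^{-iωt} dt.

F(ω) = \frac{3 \pi \left(5 \left|{\omega}\right| + 1\right) e^{- 5 \left|{\omega}\right|}}{125}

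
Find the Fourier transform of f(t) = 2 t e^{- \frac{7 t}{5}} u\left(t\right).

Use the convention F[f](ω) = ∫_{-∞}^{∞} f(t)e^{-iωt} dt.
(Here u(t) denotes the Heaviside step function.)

F(ω) = \frac{50}{\left(5 i \omega + 7\right)^{2}}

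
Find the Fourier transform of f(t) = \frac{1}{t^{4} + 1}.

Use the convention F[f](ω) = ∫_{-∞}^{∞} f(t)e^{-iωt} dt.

F(ω) = \pi e^{- \frac{\sqrt{2} \left|{\omega}\right|}{2}} \sin{\left(\frac{\sqrt{2} \left|{\omega}\right|}{2} + \frac{\pi}{4} \right)}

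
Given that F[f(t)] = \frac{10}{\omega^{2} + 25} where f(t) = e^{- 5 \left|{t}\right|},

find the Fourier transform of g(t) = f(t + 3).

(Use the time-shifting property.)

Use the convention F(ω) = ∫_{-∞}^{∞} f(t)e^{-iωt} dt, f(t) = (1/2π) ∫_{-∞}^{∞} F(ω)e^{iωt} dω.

F[g](ω) = \frac{10 e^{3 i \omega}}{\omega^{2} + 25}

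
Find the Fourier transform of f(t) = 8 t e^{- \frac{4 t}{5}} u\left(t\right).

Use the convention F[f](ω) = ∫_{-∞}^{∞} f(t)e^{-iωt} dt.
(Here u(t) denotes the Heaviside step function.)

F(ω) = \frac{200}{\left(5 i \omega + 4\right)^{2}}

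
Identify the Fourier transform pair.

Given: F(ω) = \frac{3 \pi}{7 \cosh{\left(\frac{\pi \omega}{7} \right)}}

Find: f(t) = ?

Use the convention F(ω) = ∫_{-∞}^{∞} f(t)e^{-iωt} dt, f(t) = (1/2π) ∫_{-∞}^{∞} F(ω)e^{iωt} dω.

f(t) = \frac{3}{e^{\frac{7 t}{2}} + e^{- \frac{7 t}{2}}}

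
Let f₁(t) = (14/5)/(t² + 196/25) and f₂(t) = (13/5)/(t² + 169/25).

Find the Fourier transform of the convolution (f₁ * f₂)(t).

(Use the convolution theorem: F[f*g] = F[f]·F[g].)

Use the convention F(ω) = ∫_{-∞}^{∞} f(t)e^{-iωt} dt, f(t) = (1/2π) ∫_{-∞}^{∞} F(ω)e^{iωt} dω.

F[f₁*f₂](ω) = \pi^{2} e^{- \frac{27 \left|{\omega}\right|}{5}}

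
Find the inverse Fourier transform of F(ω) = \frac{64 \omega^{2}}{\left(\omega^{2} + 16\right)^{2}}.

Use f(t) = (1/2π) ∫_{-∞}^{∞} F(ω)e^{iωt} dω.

f(t) = 4 \left(1 - 4 \left|{t}\right|\right) e^{- 4 \left|{t}\right|}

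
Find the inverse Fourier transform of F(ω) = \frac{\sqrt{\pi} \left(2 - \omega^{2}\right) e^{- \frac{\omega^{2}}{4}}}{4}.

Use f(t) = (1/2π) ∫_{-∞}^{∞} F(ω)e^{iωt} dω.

f(t) = t^{2} e^{- t^{2}}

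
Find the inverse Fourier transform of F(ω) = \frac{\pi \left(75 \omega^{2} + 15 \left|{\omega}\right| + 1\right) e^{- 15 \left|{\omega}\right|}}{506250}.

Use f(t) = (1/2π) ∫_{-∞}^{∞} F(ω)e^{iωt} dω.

f(t) = \frac{4}{\left(t^{2} + 225\right)^{3}}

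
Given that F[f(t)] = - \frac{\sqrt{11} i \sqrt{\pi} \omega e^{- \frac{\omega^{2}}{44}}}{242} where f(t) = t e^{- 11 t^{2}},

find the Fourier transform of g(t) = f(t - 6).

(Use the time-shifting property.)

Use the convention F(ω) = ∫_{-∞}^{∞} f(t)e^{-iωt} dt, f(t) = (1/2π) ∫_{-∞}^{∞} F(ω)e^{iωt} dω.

F[g](ω) = - \frac{\sqrt{11} i \sqrt{\pi} \omega e^{- \frac{\omega \left(\omega + 264 i\right)}{44}}}{242}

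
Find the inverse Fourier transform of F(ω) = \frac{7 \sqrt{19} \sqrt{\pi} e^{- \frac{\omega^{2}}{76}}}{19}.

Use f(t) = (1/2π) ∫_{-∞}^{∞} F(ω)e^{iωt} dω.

f(t) = 7 e^{- 19 t^{2}}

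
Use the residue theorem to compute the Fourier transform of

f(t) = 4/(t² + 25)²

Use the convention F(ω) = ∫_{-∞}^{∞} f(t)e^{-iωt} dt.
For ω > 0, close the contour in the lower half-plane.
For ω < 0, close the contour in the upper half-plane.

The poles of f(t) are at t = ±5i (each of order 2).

Let g(z) = f(z)e^{-iωz}; for large |z| the factor e^{-iωz} decays in the lower half-plane when ω > 0 and in the upper half-plane when ω < 0.

Case ω > 0 (lower half-plane, clockwise contour ⇒ F(ω) = -2πi·ΣRes):
  Res_{z = - 5 i} g(z) = \frac{i \left(5 \omega + 1\right) e^{- 5 \omega}}{125} (pole of order 2)
  F(ω) = -2πi·ΣRes = \frac{2 \pi \left(5 \omega + 1\right) e^{- 5 \omega}}{125}

Case ω < 0 (upper half-plane, counterclockwise contour ⇒ F(ω) = +2πi·ΣRes):
  Res_{z = 5 i} g(z) = \frac{i \left(5 \omega - 1\right) e^{5 \omega}}{125} (pole of order 2)
  F(ω) = 2πi·ΣRes = \frac{2 \pi \left(1 - 5 \omega\right) e^{5 \omega}}{125}

Both cases combine into a single formula in |ω|:

F(ω) = \frac{2 \pi \left(5 \left|{\omega}\right| + 1\right) e^{- 5 \left|{\omega}\right|}}{125}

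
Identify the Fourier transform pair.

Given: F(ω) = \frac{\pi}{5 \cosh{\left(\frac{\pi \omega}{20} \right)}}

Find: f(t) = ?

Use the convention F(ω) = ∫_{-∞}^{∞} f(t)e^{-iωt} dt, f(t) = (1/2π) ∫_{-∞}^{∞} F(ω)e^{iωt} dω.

f(t) = \frac{2}{\cosh{\left(10 t \right)}}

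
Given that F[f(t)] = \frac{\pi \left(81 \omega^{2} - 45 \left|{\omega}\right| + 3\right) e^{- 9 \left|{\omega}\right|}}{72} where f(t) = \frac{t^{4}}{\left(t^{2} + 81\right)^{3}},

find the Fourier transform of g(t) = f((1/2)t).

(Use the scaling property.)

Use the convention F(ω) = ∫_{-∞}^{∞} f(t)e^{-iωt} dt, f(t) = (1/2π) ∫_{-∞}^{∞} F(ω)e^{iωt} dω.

F[g](ω) = \frac{\pi \left(108 \omega^{2} - 30 \left|{\omega}\right| + 1\right) e^{- 18 \left|{\omega}\right|}}{12}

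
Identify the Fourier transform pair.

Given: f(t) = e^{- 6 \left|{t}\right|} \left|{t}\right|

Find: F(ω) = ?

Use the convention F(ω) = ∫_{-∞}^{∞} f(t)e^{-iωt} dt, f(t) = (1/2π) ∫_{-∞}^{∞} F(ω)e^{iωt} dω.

F(ω) = \frac{2 \left(36 - \omega^{2}\right)}{\left(\omega^{2} + 36\right)^{2}}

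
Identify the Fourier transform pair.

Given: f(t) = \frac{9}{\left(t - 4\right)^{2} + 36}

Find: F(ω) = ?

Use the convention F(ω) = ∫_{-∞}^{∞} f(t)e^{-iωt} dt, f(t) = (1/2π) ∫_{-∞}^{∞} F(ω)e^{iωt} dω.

F(ω) = \frac{3 \pi e^{- 4 i \omega - 6 \left|{\omega}\right|}}{2}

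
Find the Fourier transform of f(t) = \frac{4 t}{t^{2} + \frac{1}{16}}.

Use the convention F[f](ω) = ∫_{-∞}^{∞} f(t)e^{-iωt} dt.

F(ω) = - 4 i \pi e^{- \frac{\left|{\omega}\right|}{4}} \operatorname{sign}{\left(\omega \right)}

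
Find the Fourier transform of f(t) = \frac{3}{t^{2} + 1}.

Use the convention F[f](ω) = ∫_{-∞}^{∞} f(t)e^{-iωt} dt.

F(ω) = 3 \pi e^{- \left|{\omega}\right|}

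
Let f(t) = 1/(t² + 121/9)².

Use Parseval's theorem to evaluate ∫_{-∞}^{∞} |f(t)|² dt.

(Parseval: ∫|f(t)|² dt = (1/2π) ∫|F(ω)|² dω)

∫|f(t)|² dt = \frac{10935 \pi}{311794736}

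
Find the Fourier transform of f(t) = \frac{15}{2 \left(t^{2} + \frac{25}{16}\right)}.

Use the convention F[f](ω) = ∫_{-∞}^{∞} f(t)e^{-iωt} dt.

F(ω) = 6 \pi e^{- \frac{5 \left|{\omega}\right|}{4}}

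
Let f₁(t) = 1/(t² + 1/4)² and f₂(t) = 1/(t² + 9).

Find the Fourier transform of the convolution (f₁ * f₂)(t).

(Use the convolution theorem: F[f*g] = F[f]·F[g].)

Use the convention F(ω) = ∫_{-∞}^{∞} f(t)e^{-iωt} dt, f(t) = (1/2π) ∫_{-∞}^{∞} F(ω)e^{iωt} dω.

F[f₁*f₂](ω) = \frac{2 \pi^{2} \left(\left|{\omega}\right| + 2\right) e^{- \frac{7 \left|{\omega}\right|}{2}}}{3}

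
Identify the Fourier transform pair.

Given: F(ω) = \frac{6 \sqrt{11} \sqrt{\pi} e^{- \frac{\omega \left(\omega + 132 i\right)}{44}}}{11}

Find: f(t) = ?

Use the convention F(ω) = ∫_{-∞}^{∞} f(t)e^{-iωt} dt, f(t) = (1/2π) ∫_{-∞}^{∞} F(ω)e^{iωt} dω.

f(t) = 6 e^{- 11 \left(t - 3\right)^{2}}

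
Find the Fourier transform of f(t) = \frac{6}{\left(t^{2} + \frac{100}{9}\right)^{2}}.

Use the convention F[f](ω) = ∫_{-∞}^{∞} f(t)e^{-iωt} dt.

F(ω) = \frac{27 \pi \left(10 \left|{\omega}\right| + 3\right) e^{- \frac{10 \left|{\omega}\right|}{3}}}{1000}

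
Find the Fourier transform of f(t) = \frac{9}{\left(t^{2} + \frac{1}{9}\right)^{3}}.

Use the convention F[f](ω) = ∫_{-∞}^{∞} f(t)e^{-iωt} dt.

F(ω) = \frac{243 \pi \left(\omega^{2} + 9 \left|{\omega}\right| + 27\right) e^{- \frac{\left|{\omega}\right|}{3}}}{8}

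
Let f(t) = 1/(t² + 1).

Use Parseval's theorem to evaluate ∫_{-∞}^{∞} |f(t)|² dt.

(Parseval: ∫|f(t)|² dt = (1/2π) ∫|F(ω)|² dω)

∫|f(t)|² dt = \frac{\pi}{2}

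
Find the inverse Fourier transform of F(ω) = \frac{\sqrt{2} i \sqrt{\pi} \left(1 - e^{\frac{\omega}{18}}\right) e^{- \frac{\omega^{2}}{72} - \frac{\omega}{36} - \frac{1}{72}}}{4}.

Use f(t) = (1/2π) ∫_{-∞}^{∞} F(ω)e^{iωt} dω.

f(t) = 3 e^{- 18 t^{2}} \sin{\left(t \right)}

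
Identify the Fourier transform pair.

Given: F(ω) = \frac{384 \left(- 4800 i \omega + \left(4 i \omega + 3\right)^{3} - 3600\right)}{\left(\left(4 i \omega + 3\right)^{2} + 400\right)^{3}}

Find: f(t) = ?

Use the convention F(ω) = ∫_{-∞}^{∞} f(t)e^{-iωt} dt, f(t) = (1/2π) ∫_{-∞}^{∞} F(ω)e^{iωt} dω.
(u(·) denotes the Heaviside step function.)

f(t) = 3 t^{2} e^{- \frac{3 t}{4}} \cos{\left(5 t \right)} u\left(t\right)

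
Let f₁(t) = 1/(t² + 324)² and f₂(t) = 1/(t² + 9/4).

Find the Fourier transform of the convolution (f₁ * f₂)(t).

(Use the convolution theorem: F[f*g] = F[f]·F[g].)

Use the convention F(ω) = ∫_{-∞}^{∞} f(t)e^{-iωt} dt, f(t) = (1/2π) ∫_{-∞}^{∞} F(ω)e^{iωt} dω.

F[f₁*f₂](ω) = \frac{\pi^{2} \left(18 \left|{\omega}\right| + 1\right) e^{- \frac{39 \left|{\omega}\right|}{2}}}{17496}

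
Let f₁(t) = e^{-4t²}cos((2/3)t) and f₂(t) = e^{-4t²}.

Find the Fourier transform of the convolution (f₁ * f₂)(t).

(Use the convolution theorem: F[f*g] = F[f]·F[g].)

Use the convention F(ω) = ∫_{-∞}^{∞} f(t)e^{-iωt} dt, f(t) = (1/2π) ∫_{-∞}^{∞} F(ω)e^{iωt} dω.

F[f₁*f₂](ω) = \frac{\pi \left(e^{\frac{\omega}{6}} + 1\right) e^{- \frac{\omega^{2}}{8} - \frac{\omega}{12} - \frac{1}{36}}}{8}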